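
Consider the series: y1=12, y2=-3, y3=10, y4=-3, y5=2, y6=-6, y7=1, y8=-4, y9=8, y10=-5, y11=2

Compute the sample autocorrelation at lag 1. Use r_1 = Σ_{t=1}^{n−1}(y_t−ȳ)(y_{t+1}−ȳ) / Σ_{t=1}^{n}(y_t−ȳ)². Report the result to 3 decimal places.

Mean ȳ = (12 − 3 + 10 − 3 + 2 − 6 + 1 − 4 + 8 − 5 + 2)/11 = 1.2727
Numerator Σ_{t=1}^{10}(y_t−ȳ)(y_{t+1}−ȳ) = -207.6198
Denominator Σ(y_t−ȳ)² = 394.1818
r_1 = -207.6198 / 394.1818 = -0.527

-0.527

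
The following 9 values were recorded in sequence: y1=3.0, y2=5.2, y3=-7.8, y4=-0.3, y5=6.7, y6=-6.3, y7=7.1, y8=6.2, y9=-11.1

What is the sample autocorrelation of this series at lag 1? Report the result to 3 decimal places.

-0.356

Mean ȳ = (3.0 + 5.2 − 7.8 − 0.3 + 6.7 − 6.3 + 7.1 + 6.2 − 11.1)/9 = 0.3000
Numerator Σ_{t=1}^{8}(y_t−ȳ)(y_{t+1}−ȳ) = -139.7000
Denominator Σ(y_t−ȳ)² = 392.8000
r_1 = -139.7000 / 392.8000 = -0.356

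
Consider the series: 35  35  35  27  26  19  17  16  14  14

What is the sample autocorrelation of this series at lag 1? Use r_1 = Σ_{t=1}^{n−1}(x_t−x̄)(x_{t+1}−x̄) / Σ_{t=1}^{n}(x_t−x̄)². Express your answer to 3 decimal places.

Mean x̄ = (35 + 35 + 35 + 27 + 26 + 19 + 17 + 16 + 14 + 14)/10 = 23.8000
Numerator Σ_{t=1}^{9}(x_t−x̄)(x_{t+1}−x̄) = 541.3600
Denominator Σ(x_t−x̄)² = 713.6000
r_1 = 541.3600 / 713.6000 = 0.759

0.759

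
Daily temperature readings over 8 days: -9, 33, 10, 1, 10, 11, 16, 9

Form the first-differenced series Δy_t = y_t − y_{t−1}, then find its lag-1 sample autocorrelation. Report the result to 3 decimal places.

-0.332

First differences Δy: 42, -23, -9, 9, 1, 5, -7
Mean of differences = 2.5714
Numerator Σ(Δy_t−Δȳ)(Δy_{t+1}−Δȳ) = -823.8980
Denominator Σ(Δy_t−Δȳ)² = 2483.7143
r_1(Δy) = -823.8980 / 2483.7143 = -0.332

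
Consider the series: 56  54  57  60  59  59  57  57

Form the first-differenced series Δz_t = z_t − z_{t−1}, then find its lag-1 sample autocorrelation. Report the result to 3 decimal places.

-0.017

First differences Δz: -2, 3, 3, -1, 0, -2, 0
Mean of differences = 0.1429
Numerator Σ(Δz_t−Δz̄)(Δz_{t+1}−Δz̄) = -0.4490
Denominator Σ(Δz_t−Δz̄)² = 26.8571
r_1(Δz) = -0.4490 / 26.8571 = -0.017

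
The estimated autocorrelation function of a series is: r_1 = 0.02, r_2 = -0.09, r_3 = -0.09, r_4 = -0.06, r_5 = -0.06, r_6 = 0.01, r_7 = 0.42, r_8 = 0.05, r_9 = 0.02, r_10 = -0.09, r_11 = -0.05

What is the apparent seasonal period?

7

The largest autocorrelation is r_7 = 0.42; the remaining lags stay at or below 0.05.
The dominant spike at lag 7 indicates a seasonal period of 7.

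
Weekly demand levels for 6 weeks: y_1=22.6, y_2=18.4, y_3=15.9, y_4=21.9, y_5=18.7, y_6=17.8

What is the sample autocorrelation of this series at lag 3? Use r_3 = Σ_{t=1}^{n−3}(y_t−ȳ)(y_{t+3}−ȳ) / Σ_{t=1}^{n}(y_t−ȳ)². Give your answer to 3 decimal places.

Mean ȳ = (22.6 + 18.4 + 15.9 + 21.9 + 18.7 + 17.8)/6 = 19.2167
Deviations from mean: 3.3833, -0.8167, -3.3167, 2.6833, -0.5167, -1.4167
Numerator Σ_{t=1}^{3}(y_t−ȳ)(y_{t+3}−ȳ) = 14.1992
Denominator Σ(y_t−ȳ)² = 32.5883
r_3 = 14.1992 / 32.5883 = 0.436

0.436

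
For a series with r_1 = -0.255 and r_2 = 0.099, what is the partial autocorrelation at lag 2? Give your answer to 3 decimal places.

φ_{22} = (r_2 − r_1²) / (1 − r_1²)
r_1² = (-0.255)² = 0.065025
Numerator = 0.099 − 0.0650 = 0.0340; denominator = 1 − 0.0650 = 0.9350
φ_{22} = 0.0340 / 0.9350 = 0.036

0.036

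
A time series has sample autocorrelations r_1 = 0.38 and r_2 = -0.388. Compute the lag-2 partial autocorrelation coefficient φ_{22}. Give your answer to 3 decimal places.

-0.622

φ_{22} = (r_2 − r_1²) / (1 − r_1²)
r_1² = (0.38)² = 0.1444
Numerator = -0.388 − 0.1444 = -0.5324; denominator = 1 − 0.1444 = 0.8556
φ_{22} = -0.5324 / 0.8556 = -0.622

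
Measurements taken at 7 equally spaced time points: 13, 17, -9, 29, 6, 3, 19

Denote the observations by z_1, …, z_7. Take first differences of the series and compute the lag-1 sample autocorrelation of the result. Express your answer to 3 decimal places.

First differences Δz: 4, -26, 38, -23, -3, 16
Mean of differences = 1.0000
Numerator Σ(Δz_t−Δz̄)(Δz_{t+1}−Δz̄) = -1932.0000
Denominator Σ(Δz_t−Δz̄)² = 2924.0000
r_1(Δz) = -1932.0000 / 2924.0000 = -0.661

-0.661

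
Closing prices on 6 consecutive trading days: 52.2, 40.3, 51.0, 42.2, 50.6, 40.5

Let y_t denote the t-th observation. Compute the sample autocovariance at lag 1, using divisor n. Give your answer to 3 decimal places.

-20.942

Mean ȳ = (52.2 + 40.3 + 51.0 + 42.2 + 50.6 + 40.5)/6 = 46.1333
Σ_{t=1}^{5}(y_t−ȳ)(y_{t+1}−ȳ) = -125.6511
γ_1 = -125.6511 / 6 = -20.942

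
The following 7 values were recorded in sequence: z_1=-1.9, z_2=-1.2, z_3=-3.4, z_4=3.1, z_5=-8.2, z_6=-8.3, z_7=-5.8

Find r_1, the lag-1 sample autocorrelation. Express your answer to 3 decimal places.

0.069

Mean z̄ = (-1.9 − 1.2 − 3.4 + 3.1 − 8.2 − 8.3 − 5.8)/7 = -3.6714
Deviations from mean: 1.7714, 2.4714, 0.2714, 6.7714, -4.5286, -4.6286, -2.1286
Numerator Σ_{t=1}^{6}(z_t−z̄)(z_{t+1}−z̄) = 7.0349
Denominator Σ(z_t−z̄)² = 101.6343
r_1 = 7.0349 / 101.6343 = 0.069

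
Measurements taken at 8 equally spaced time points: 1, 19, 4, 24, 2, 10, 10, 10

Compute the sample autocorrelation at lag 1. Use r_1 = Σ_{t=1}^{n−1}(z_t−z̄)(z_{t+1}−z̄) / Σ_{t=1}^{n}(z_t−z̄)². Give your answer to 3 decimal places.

Mean z̄ = (1 + 19 + 4 + 24 + 2 + 10 + 10 + 10)/8 = 10.0000
Deviations from mean: -9.0000, 9.0000, -6.0000, 14.0000, -8.0000, 0.0000, 0.0000, 0.0000
Σ(z_t−z̄)(z_{t+1}−z̄) = (-81.0000) + (-54.0000) + (-84.0000) + (-112.0000) + (0.0000) + (0.0000) + (0.0000) = -331.0000
Denominator Σ(z_t−z̄)² = 458.0000
r_1 = -331.0000 / 458.0000 = -0.723

-0.723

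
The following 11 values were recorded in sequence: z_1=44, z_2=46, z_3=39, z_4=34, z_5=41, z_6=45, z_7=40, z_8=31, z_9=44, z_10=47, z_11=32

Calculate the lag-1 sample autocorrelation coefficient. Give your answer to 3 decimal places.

Mean z̄ = (44 + 46 + 39 + 34 + 41 + 45 + 40 + 31 + 44 + 47 + 32)/11 = 40.2727
Numerator Σ_{t=1}^{10}(z_t−z̄)(z_{t+1}−z̄) = -42.9835
Denominator Σ(z_t−z̄)² = 324.1818
r_1 = -42.9835 / 324.1818 = -0.133

-0.133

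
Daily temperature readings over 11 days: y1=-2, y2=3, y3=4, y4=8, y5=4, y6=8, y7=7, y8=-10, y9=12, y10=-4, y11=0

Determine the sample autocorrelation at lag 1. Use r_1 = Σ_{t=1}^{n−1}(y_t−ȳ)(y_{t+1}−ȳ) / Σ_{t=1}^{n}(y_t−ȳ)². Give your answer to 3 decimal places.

-0.437

Mean ȳ = (-2 + 3 + 4 + 8 + 4 + 8 + 7 − 10 + 12 − 4 + 0)/11 = 2.7273
Numerator Σ_{t=1}^{10}(y_t−ȳ)(y_{t+1}−ȳ) = -174.7107
Denominator Σ(y_t−ȳ)² = 400.1818
r_1 = -174.7107 / 400.1818 = -0.437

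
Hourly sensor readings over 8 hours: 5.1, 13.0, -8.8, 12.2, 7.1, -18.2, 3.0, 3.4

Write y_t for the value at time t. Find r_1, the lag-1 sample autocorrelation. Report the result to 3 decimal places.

Mean ȳ = (5.1 + 13.0 − 8.8 + 12.2 + 7.1 − 18.2 + 3.0 + 3.4)/8 = 2.1000
Deviations from mean: 3.0000, 10.9000, -10.9000, 10.1000, 5.0000, -20.3000, 0.9000, 1.3000
Numerator Σ_{t=1}^{7}(y_t−ȳ)(y_{t+1}−ȳ) = -264.3000
Denominator Σ(y_t−ȳ)² = 788.2200
r_1 = -264.3000 / 788.2200 = -0.335

-0.335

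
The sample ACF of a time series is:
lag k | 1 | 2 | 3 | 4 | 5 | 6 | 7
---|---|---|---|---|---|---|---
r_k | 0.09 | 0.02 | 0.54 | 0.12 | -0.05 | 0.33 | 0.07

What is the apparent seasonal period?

The largest autocorrelation is r_3 = 0.54, with a weaker echo at lag 6 (0.33); the remaining lags stay at or below 0.12.
The dominant spike at lag 3 indicates a seasonal period of 3.

3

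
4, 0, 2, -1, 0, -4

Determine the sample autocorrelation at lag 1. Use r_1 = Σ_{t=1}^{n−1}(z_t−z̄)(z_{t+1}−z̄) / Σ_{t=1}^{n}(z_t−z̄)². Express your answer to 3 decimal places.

-0.060

Mean z̄ = (4 + 0 + 2 − 1 + 0 − 4)/6 = 0.1667
Σ(z_t−z̄)(z_{t+1}−z̄) = (-0.6389) + (-0.3056) + (-2.1389) + (0.1944) + (0.6944) = -2.1944
Denominator Σ(z_t−z̄)² = 36.8333
r_1 = -2.1944 / 36.8333 = -0.060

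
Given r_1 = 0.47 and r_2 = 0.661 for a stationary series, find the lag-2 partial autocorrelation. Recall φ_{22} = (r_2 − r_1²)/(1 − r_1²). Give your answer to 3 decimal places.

φ_{22} = (r_2 − r_1²) / (1 − r_1²)
r_1² = (0.47)² = 0.2209
Numerator = 0.661 − 0.2209 = 0.4401; denominator = 1 − 0.2209 = 0.7791
φ_{22} = 0.4401 / 0.7791 = 0.565

0.565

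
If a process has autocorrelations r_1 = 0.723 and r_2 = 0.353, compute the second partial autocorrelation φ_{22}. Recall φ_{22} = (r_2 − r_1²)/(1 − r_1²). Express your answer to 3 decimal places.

-0.356

φ_{22} = (r_2 − r_1²) / (1 − r_1²)
r_1² = (0.723)² = 0.522729
Numerator = 0.353 − 0.5227 = -0.1697; denominator = 1 − 0.5227 = 0.4773
φ_{22} = -0.1697 / 0.4773 = -0.356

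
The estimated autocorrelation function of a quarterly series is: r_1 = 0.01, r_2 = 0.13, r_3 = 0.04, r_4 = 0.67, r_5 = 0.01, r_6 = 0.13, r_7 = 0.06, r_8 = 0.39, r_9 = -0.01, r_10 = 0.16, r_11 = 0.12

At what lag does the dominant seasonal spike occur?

4

The largest autocorrelation is r_4 = 0.67, with a weaker echo at lag 8 (0.39); the remaining lags stay at or below 0.16.
The dominant spike at lag 4 indicates a seasonal period of 4.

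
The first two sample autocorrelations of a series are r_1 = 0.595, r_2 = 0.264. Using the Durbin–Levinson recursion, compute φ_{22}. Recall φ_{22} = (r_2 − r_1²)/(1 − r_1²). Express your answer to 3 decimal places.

-0.139

φ_{22} = (r_2 − r_1²) / (1 − r_1²)
r_1² = (0.595)² = 0.354025
Numerator = 0.264 − 0.3540 = -0.0900; denominator = 1 − 0.3540 = 0.6460
φ_{22} = -0.0900 / 0.6460 = -0.139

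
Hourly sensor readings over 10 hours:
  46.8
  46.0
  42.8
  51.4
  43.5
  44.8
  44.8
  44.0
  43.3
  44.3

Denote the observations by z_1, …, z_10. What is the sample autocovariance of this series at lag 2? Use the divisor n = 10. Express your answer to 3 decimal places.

0.572

Mean z̄ = (46.8 + 46.0 + 42.8 + 51.4 + 43.5 + 44.8 + 44.8 + 44.0 + 43.3 + 44.3)/10 = 45.1700
Σ_{t=1}^{8}(z_t−z̄)(z_{t+2}−z̄) = 5.7212
γ_2 = 5.7212 / 10 = 0.572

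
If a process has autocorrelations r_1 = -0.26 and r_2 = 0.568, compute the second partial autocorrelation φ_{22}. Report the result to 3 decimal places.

φ_{22} = (r_2 − r_1²) / (1 − r_1²)
r_1² = (-0.26)² = 0.0676
Numerator = 0.568 − 0.0676 = 0.5004; denominator = 1 − 0.0676 = 0.9324
φ_{22} = 0.5004 / 0.9324 = 0.537

0.537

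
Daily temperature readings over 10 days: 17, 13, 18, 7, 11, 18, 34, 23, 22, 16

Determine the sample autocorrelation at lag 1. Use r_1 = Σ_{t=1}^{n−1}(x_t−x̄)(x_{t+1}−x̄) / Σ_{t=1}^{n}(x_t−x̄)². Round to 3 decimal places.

0.351

Mean x̄ = (17 + 13 + 18 + 7 + 11 + 18 + 34 + 23 + 22 + 16)/10 = 17.9000
Numerator Σ_{t=1}^{9}(x_t−x̄)(x_{t+1}−x̄) = 174.1900
Denominator Σ(x_t−x̄)² = 496.9000
r_1 = 174.1900 / 496.9000 = 0.351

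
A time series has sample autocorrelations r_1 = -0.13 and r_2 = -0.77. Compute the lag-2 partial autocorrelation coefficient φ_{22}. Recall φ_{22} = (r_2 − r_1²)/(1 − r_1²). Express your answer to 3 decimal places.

-0.800

φ_{22} = (r_2 − r_1²) / (1 − r_1²)
r_1² = (-0.13)² = 0.0169
Numerator = -0.77 − 0.0169 = -0.7869; denominator = 1 − 0.0169 = 0.9831
φ_{22} = -0.7869 / 0.9831 = -0.800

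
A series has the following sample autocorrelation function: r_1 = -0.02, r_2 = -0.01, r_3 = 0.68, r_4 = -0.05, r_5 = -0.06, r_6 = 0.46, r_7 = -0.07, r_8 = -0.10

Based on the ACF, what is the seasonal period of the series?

3

The largest autocorrelation is r_3 = 0.68, with a weaker echo at lag 6 (0.46); the remaining lags stay at or below -0.01.
The dominant spike at lag 3 indicates a seasonal period of 3.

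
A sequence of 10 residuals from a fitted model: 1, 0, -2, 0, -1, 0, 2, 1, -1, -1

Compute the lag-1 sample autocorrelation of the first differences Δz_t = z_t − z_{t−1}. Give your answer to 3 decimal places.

-0.167

First differences Δz: -1, -2, 2, -1, 1, 2, -1, -2, 0
Mean of differences = -0.2222
Numerator Σ(Δz_t−Δz̄)(Δz_{t+1}−Δz̄) = -3.2716
Denominator Σ(Δz_t−Δz̄)² = 19.5556
r_1(Δz) = -3.2716 / 19.5556 = -0.167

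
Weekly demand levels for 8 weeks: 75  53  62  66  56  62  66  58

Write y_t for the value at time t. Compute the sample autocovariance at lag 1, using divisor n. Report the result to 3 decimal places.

Mean ȳ = (75 + 53 + 62 + 66 + 56 + 62 + 66 + 58)/8 = 62.2500
Σ_{t=1}^{7}(y_t−ȳ)(y_{t+1}−ȳ) = -155.3125
γ_1 = -155.3125 / 8 = -19.414

-19.414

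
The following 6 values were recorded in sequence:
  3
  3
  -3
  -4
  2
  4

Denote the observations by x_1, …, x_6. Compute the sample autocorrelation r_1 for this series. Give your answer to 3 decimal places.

Mean x̄ = (3 + 3 − 3 − 4 + 2 + 4)/6 = 0.8333
Deviations from mean: 2.1667, 2.1667, -3.8333, -4.8333, 1.1667, 3.1667
Numerator Σ_{t=1}^{5}(x_t−x̄)(x_{t+1}−x̄) = 12.9722
Denominator Σ(x_t−x̄)² = 58.8333
r_1 = 12.9722 / 58.8333 = 0.220

0.220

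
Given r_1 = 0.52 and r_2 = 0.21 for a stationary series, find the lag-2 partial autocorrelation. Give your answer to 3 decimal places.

-0.083

φ_{22} = (r_2 − r_1²) / (1 − r_1²)
r_1² = (0.52)² = 0.2704
Numerator = 0.21 − 0.2704 = -0.0604; denominator = 1 − 0.2704 = 0.7296
φ_{22} = -0.0604 / 0.7296 = -0.083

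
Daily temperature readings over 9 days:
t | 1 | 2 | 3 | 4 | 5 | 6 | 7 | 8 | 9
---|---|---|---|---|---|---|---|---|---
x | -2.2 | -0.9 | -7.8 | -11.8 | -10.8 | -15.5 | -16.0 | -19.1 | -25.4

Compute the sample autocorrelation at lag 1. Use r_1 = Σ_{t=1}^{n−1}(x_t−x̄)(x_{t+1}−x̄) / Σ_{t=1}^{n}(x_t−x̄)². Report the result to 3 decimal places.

Mean x̄ = (-2.2 − 0.9 − 7.8 − 11.8 − 10.8 − 15.5 − 16.0 − 19.1 − 25.4)/9 = -12.1667
Numerator Σ_{t=1}^{8}(x_t−x̄)(x_{t+1}−x̄) = 290.1422
Denominator Σ(x_t−x̄)² = 496.3400
r_1 = 290.1422 / 496.3400 = 0.585

0.585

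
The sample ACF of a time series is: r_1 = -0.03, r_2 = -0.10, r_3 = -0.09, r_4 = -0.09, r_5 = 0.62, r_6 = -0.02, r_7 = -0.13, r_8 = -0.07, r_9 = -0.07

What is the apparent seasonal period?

The largest autocorrelation is r_5 = 0.62; the remaining lags stay at or below -0.02.
The dominant spike at lag 5 indicates a seasonal period of 5.

5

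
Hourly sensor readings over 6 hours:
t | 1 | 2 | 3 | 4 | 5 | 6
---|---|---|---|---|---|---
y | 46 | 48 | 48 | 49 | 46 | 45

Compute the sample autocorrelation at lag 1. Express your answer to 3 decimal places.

0.167

Mean ȳ = (46 + 48 + 48 + 49 + 46 + 45)/6 = 47.0000
Deviations from mean: -1.0000, 1.0000, 1.0000, 2.0000, -1.0000, -2.0000
Numerator Σ_{t=1}^{5}(y_t−ȳ)(y_{t+1}−ȳ) = 2.0000
Denominator Σ(y_t−ȳ)² = 12.0000
r_1 = 2.0000 / 12.0000 = 0.167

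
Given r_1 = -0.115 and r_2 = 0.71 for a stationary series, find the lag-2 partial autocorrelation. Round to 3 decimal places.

φ_{22} = (r_2 − r_1²) / (1 − r_1²)
r_1² = (-0.115)² = 0.013225
Numerator = 0.71 − 0.0132 = 0.6968; denominator = 1 − 0.0132 = 0.9868
φ_{22} = 0.6968 / 0.9868 = 0.706

0.706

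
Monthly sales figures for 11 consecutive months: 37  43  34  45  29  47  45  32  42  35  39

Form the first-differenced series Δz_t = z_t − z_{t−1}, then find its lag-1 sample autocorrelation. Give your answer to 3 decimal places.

First differences Δz: 6, -9, 11, -16, 18, -2, -13, 10, -7, 4
Mean of differences = 0.2000
Numerator Σ(Δz_t−Δz̄)(Δz_{t+1}−Δz̄) = -853.4400
Denominator Σ(Δz_t−Δz̄)² = 1155.6000
r_1(Δz) = -853.4400 / 1155.6000 = -0.739

-0.739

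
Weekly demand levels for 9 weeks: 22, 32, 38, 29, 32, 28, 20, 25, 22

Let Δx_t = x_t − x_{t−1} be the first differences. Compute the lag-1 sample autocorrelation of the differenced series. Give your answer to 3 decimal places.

First differences Δx: 10, 6, -9, 3, -4, -8, 5, -3
Mean of differences = 0.0000
Numerator Σ(Δx_t−Δx̄)(Δx_{t+1}−Δx̄) = -56.0000
Denominator Σ(Δx_t−Δx̄)² = 340.0000
r_1(Δx) = -56.0000 / 340.0000 = -0.165

-0.165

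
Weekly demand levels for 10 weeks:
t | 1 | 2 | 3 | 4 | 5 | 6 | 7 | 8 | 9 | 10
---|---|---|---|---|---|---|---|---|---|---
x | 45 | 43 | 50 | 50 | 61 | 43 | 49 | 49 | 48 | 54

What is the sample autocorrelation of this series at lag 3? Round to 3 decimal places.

-0.299

Mean x̄ = (45 + 43 + 50 + 50 + 61 + 43 + 49 + 49 + 48 + 54)/10 = 49.2000
Σ(x_t−x̄)(x_{t+3}−x̄) = (-3.3600) + (-73.1600) + (-4.9600) + (-0.1600) + (-2.3600) + (7.4400) + (-0.9600) = -77.5200
Denominator Σ(x_t−x̄)² = 259.6000
r_3 = -77.5200 / 259.6000 = -0.299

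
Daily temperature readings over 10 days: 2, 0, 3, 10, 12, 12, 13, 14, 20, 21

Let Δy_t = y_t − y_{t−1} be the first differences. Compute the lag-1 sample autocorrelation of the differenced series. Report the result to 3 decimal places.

First differences Δy: -2, 3, 7, 2, 0, 1, 1, 6, 1
Mean of differences = 2.1111
Numerator Σ(Δy_t−Δȳ)(Δy_{t+1}−Δȳ) = -4.6790
Denominator Σ(Δy_t−Δȳ)² = 64.8889
r_1(Δy) = -4.6790 / 64.8889 = -0.072

-0.072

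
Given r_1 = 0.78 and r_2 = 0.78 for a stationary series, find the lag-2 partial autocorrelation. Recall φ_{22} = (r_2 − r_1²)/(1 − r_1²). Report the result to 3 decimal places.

0.438

φ_{22} = (r_2 − r_1²) / (1 − r_1²)
r_1² = (0.78)² = 0.6084
Numerator = 0.78 − 0.6084 = 0.1716; denominator = 1 − 0.6084 = 0.3916
φ_{22} = 0.1716 / 0.3916 = 0.438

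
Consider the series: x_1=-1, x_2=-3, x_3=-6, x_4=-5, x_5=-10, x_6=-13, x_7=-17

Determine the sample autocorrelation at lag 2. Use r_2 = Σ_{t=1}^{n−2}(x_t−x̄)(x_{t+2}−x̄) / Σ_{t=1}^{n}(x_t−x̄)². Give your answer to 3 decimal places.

0.140

Mean x̄ = (-1 − 3 − 6 − 5 − 10 − 13 − 17)/7 = -7.8571
Deviations from mean: 6.8571, 4.8571, 1.8571, 2.8571, -2.1429, -5.1429, -9.1429
Numerator Σ_{t=1}^{5}(x_t−x̄)(x_{t+2}−x̄) = 27.5306
Denominator Σ(x_t−x̄)² = 196.8571
r_2 = 27.5306 / 196.8571 = 0.140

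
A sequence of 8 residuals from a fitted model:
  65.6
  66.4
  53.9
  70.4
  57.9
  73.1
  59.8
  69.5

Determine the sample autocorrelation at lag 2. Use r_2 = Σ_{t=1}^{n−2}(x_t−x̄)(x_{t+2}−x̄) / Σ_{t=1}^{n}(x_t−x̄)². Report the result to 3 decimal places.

Mean x̄ = (65.6 + 66.4 + 53.9 + 70.4 + 57.9 + 73.1 + 59.8 + 69.5)/8 = 64.5750
Deviations from mean: 1.0250, 1.8250, -10.6750, 5.8250, -6.6750, 8.5250, -4.7750, 4.9250
Numerator Σ_{t=1}^{6}(x_t−x̄)(x_{t+2}−x̄) = 194.4613
Denominator Σ(x_t−x̄)² = 316.5550
r_2 = 194.4613 / 316.5550 = 0.614

0.614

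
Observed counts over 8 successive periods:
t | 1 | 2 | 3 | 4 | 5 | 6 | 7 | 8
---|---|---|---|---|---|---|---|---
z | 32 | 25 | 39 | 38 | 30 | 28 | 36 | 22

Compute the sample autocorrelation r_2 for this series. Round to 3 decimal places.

Mean z̄ = (32 + 25 + 39 + 38 + 30 + 28 + 36 + 22)/8 = 31.2500
Deviations from mean: 0.7500, -6.2500, 7.7500, 6.7500, -1.2500, -3.2500, 4.7500, -9.2500
Numerator Σ_{t=1}^{6}(z_t−z̄)(z_{t+2}−z̄) = -43.8750
Denominator Σ(z_t−z̄)² = 265.5000
r_2 = -43.8750 / 265.5000 = -0.165

-0.165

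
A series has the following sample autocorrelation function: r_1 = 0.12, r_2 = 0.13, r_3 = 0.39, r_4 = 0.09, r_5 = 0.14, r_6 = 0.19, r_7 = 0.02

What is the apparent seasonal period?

3

The largest autocorrelation is r_3 = 0.39, with a weaker echo at lag 6 (0.19); the remaining lags stay at or below 0.14.
The dominant spike at lag 3 indicates a seasonal period of 3.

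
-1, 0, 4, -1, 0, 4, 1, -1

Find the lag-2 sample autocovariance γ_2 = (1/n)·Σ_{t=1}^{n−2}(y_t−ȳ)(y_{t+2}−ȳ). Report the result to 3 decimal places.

Mean ȳ = (-1 + 0 + 4 − 1 + 0 + 4 + 1 − 1)/8 = 0.7500
Deviations: -1.7500, -0.7500, 3.2500, -1.7500, -0.7500, 3.2500, 0.2500, -1.7500
Σ_{t=1}^{6}(y_t−ȳ)(y_{t+2}−ȳ) = -18.3750
γ_2 = -18.3750 / 8 = -2.297

-2.297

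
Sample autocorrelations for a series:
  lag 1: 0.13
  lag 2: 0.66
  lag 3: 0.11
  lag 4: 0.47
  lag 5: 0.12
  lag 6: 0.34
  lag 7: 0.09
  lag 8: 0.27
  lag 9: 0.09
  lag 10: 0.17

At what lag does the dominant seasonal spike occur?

2

The largest autocorrelation is r_2 = 0.66, with weaker echoes at lags 4 (0.47), 6 (0.34), 8 (0.27) and 10 (0.17); the remaining lags stay at or below 0.13.
The dominant spike at lag 2 indicates a seasonal period of 2.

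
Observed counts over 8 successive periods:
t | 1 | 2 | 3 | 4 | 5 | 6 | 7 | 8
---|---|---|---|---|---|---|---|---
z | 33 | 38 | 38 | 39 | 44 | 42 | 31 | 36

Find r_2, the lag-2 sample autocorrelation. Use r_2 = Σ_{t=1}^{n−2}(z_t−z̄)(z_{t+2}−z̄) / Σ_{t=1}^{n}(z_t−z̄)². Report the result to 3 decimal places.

Mean z̄ = (33 + 38 + 38 + 39 + 44 + 42 + 31 + 36)/8 = 37.6250
Deviations from mean: -4.6250, 0.3750, 0.3750, 1.3750, 6.3750, 4.3750, -6.6250, -1.6250
Σ(z_t−z̄)(z_{t+2}−z̄) = (-1.7344) + (0.5156) + (2.3906) + (6.0156) + (-42.2344) + (-7.1094) = -42.1563
Denominator Σ(z_t−z̄)² = 129.8750
r_2 = -42.1563 / 129.8750 = -0.325

-0.325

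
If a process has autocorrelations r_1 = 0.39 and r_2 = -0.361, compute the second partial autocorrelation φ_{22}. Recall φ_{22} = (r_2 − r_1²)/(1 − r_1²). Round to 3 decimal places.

φ_{22} = (r_2 − r_1²) / (1 − r_1²)
r_1² = (0.39)² = 0.1521
Numerator = -0.361 − 0.1521 = -0.5131; denominator = 1 − 0.1521 = 0.8479
φ_{22} = -0.5131 / 0.8479 = -0.605

-0.605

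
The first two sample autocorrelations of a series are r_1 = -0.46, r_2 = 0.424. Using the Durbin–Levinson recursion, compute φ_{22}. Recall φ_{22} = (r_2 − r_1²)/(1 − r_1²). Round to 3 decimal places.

φ_{22} = (r_2 − r_1²) / (1 − r_1²)
r_1² = (-0.46)² = 0.2116
Numerator = 0.424 − 0.2116 = 0.2124; denominator = 1 − 0.2116 = 0.7884
φ_{22} = 0.2124 / 0.7884 = 0.269

0.269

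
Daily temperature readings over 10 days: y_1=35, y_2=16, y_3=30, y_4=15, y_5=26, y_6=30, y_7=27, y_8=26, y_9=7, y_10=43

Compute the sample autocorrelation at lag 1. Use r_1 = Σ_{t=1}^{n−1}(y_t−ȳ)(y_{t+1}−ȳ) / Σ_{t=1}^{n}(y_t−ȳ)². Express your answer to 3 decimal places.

-0.518

Mean ȳ = (35 + 16 + 30 + 15 + 26 + 30 + 27 + 26 + 7 + 43)/10 = 25.5000
Numerator Σ_{t=1}^{9}(y_t−ȳ)(y_{t+1}−ȳ) = -508.7500
Denominator Σ(y_t−ȳ)² = 982.5000
r_1 = -508.7500 / 982.5000 = -0.518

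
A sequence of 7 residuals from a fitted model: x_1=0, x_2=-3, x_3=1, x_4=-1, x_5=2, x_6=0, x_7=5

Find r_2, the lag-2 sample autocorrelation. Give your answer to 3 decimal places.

Mean x̄ = (0 − 3 + 1 − 1 + 2 + 0 + 5)/7 = 0.5714
Deviations from mean: -0.5714, -3.5714, 0.4286, -1.5714, 1.4286, -0.5714, 4.4286
Σ(x_t−x̄)(x_{t+2}−x̄) = (-0.2449) + (5.6122) + (0.6122) + (0.8980) + (6.3265) = 13.2041
Denominator Σ(x_t−x̄)² = 37.7143
r_2 = 13.2041 / 37.7143 = 0.350

0.350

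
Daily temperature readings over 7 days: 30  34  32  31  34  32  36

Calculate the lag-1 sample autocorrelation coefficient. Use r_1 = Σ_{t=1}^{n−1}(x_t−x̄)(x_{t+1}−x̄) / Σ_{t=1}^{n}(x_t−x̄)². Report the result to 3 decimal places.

-0.340

Mean x̄ = (30 + 34 + 32 + 31 + 34 + 32 + 36)/7 = 32.7143
Deviations from mean: -2.7143, 1.2857, -0.7143, -1.7143, 1.2857, -0.7143, 3.2857
Σ(x_t−x̄)(x_{t+1}−x̄) = (-3.4898) + (-0.9184) + (1.2245) + (-2.2041) + (-0.9184) + (-2.3469) = -8.6531
Denominator Σ(x_t−x̄)² = 25.4286
r_1 = -8.6531 / 25.4286 = -0.340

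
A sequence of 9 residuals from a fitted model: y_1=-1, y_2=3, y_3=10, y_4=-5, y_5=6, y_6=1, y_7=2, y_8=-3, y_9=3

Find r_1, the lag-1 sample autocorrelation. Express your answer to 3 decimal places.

Mean ȳ = (-1 + 3 + 10 − 5 + 6 + 1 + 2 − 3 + 3)/9 = 1.7778
Numerator Σ_{t=1}^{8}(y_t−ȳ)(y_{t+1}−ȳ) = -88.0494
Denominator Σ(y_t−ȳ)² = 165.5556
r_1 = -88.0494 / 165.5556 = -0.532

-0.532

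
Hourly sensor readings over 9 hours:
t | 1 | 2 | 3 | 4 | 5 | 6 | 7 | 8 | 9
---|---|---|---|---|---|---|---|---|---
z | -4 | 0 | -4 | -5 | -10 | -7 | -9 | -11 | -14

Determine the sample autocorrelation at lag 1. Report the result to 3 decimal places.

0.526

Mean z̄ = (-4 + 0 − 4 − 5 − 10 − 7 − 9 − 11 − 14)/9 = -7.1111
Numerator Σ_{t=1}^{8}(z_t−z̄)(z_{t+1}−z̄) = 78.3210
Denominator Σ(z_t−z̄)² = 148.8889
r_1 = 78.3210 / 148.8889 = 0.526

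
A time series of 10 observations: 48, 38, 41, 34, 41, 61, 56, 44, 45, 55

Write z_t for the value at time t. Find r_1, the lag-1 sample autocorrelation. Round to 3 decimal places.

Mean z̄ = (48 + 38 + 41 + 34 + 41 + 61 + 56 + 44 + 45 + 55)/10 = 46.3000
Numerator Σ_{t=1}^{9}(z_t−z̄)(z_{t+1}−z̄) = 194.3100
Denominator Σ(z_t−z̄)² = 672.1000
r_1 = 194.3100 / 672.1000 = 0.289

0.289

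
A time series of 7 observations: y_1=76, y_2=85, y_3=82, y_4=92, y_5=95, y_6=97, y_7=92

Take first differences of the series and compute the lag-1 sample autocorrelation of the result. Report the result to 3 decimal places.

First differences Δy: 9, -3, 10, 3, 2, -5
Mean of differences = 2.6667
Numerator Σ(Δy_t−Δȳ)(Δy_{t+1}−Δȳ) = -70.1111
Denominator Σ(Δy_t−Δȳ)² = 185.3333
r_1(Δy) = -70.1111 / 185.3333 = -0.378

-0.378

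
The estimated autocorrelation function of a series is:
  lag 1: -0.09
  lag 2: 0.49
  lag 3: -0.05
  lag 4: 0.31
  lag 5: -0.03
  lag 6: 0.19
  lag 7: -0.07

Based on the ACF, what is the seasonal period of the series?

2

The largest autocorrelation is r_2 = 0.49, with weaker echoes at lags 4 (0.31) and 6 (0.19); the remaining lags stay at or below -0.03.
The dominant spike at lag 2 indicates a seasonal period of 2.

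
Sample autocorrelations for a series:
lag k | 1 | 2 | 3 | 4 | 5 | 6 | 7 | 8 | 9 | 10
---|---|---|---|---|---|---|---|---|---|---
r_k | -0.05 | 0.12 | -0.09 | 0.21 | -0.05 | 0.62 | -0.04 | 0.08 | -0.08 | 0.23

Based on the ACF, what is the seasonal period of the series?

The largest autocorrelation is r_6 = 0.62; the remaining lags stay at or below 0.23.
The dominant spike at lag 6 indicates a seasonal period of 6.

6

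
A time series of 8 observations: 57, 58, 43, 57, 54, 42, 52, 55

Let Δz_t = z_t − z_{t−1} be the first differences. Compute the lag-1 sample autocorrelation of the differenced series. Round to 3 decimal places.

-0.472

First differences Δz: 1, -15, 14, -3, -12, 10, 3
Mean of differences = -0.2857
Numerator Σ(Δz_t−Δz̄)(Δz_{t+1}−Δz̄) = -322.7959
Denominator Σ(Δz_t−Δz̄)² = 683.4286
r_1(Δz) = -322.7959 / 683.4286 = -0.472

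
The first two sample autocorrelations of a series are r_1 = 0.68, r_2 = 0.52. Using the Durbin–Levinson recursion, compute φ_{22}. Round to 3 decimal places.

φ_{22} = (r_2 − r_1²) / (1 − r_1²)
r_1² = (0.68)² = 0.4624
Numerator = 0.52 − 0.4624 = 0.0576; denominator = 1 − 0.4624 = 0.5376
φ_{22} = 0.0576 / 0.5376 = 0.107

0.107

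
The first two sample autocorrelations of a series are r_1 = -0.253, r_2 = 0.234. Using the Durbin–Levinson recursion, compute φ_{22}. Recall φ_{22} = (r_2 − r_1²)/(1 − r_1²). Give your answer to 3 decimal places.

φ_{22} = (r_2 − r_1²) / (1 − r_1²)
r_1² = (-0.253)² = 0.064009
Numerator = 0.234 − 0.0640 = 0.1700; denominator = 1 − 0.0640 = 0.9360
φ_{22} = 0.1700 / 0.9360 = 0.182

0.182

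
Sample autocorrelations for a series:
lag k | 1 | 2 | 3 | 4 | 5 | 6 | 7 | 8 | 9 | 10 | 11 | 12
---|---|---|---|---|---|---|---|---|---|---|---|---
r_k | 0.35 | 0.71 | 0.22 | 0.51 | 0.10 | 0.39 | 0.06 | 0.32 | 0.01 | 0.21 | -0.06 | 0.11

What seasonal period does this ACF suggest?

The largest autocorrelation is r_2 = 0.71, with weaker echoes at lags 4 (0.51) and 6 (0.39); the remaining lags stay at or below 0.35.
The dominant spike at lag 2 indicates a seasonal period of 2.

2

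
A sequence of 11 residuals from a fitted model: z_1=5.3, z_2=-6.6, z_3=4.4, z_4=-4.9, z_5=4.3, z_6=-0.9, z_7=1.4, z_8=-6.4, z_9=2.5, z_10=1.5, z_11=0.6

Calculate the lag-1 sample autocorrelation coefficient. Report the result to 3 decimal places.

Mean z̄ = (5.3 − 6.6 + 4.4 − 4.9 + 4.3 − 0.9 + 1.4 − 6.4 + 2.5 + 1.5 + 0.6)/11 = 0.1091
Numerator Σ_{t=1}^{10}(z_t−z̄)(z_{t+1}−z̄) = -131.5892
Denominator Σ(z_t−z̄)² = 185.9691
r_1 = -131.5892 / 185.9691 = -0.708

-0.708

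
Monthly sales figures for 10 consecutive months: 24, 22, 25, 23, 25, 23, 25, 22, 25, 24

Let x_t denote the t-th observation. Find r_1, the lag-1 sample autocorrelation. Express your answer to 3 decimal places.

Mean x̄ = (24 + 22 + 25 + 23 + 25 + 23 + 25 + 22 + 25 + 24)/10 = 23.8000
Numerator Σ_{t=1}^{9}(x_t−x̄)(x_{t+1}−x̄) = -10.4400
Denominator Σ(x_t−x̄)² = 13.6000
r_1 = -10.4400 / 13.6000 = -0.768

-0.768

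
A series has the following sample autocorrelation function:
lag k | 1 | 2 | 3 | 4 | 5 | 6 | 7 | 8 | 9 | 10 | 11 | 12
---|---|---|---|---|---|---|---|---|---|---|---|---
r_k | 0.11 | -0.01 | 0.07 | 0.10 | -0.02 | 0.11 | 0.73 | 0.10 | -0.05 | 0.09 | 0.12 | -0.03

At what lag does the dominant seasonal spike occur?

The largest autocorrelation is r_7 = 0.73; the remaining lags stay at or below 0.12.
The dominant spike at lag 7 indicates a seasonal period of 7.

7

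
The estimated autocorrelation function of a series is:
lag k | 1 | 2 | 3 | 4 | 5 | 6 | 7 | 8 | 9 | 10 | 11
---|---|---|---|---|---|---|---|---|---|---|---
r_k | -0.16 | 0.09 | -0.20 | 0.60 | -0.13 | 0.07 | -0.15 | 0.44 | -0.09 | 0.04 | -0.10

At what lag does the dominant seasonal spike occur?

The largest autocorrelation is r_4 = 0.60, with a weaker echo at lag 8 (0.44); the remaining lags stay at or below 0.09.
The dominant spike at lag 4 indicates a seasonal period of 4.

4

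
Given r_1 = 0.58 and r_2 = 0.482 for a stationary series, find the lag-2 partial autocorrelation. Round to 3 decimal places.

φ_{22} = (r_2 − r_1²) / (1 − r_1²)
r_1² = (0.58)² = 0.3364
Numerator = 0.482 − 0.3364 = 0.1456; denominator = 1 − 0.3364 = 0.6636
φ_{22} = 0.1456 / 0.6636 = 0.219

0.219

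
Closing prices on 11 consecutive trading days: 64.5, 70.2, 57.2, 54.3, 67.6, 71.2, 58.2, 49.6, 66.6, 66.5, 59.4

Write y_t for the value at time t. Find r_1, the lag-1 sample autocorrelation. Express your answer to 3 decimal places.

-0.022

Mean ȳ = (64.5 + 70.2 + 57.2 + 54.3 + 67.6 + 71.2 + 58.2 + 49.6 + 66.6 + 66.5 + 59.4)/11 = 62.3000
Numerator Σ_{t=1}^{10}(y_t−ȳ)(y_{t+1}−ȳ) = -10.4900
Denominator Σ(y_t−ȳ)² = 487.2000
r_1 = -10.4900 / 487.2000 = -0.022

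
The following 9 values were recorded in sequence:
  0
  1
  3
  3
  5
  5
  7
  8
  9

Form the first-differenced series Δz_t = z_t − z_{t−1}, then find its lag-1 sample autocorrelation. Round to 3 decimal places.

-0.849

First differences Δz: 1, 2, 0, 2, 0, 2, 1, 1
Mean of differences = 1.1250
Numerator Σ(Δz_t−Δz̄)(Δz_{t+1}−Δz̄) = -4.1406
Denominator Σ(Δz_t−Δz̄)² = 4.8750
r_1(Δz) = -4.1406 / 4.8750 = -0.849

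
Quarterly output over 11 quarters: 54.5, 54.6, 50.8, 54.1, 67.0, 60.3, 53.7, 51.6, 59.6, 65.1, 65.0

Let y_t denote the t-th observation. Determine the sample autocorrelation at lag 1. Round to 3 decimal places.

0.348

Mean ȳ = (54.5 + 54.6 + 50.8 + 54.1 + 67.0 + 60.3 + 53.7 + 51.6 + 59.6 + 65.1 + 65.0)/11 = 57.8455
Numerator Σ_{t=1}^{10}(y_t−ȳ)(y_{t+1}−ȳ) = 117.6825
Denominator Σ(y_t−ȳ)² = 338.3073
r_1 = 117.6825 / 338.3073 = 0.348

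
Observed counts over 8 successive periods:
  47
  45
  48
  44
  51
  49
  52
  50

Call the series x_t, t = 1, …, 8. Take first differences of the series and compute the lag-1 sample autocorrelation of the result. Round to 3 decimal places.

-0.802

First differences Δx: -2, 3, -4, 7, -2, 3, -2
Mean of differences = 0.4286
Numerator Σ(Δx_t−Δx̄)(Δx_{t+1}−Δx̄) = -75.1837
Denominator Σ(Δx_t−Δx̄)² = 93.7143
r_1(Δx) = -75.1837 / 93.7143 = -0.802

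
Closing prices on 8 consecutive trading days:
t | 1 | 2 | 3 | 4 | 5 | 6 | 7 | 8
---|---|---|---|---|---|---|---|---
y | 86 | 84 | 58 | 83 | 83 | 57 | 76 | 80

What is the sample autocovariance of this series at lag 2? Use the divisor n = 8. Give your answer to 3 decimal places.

Mean ȳ = (86 + 84 + 58 + 83 + 83 + 57 + 76 + 80)/8 = 75.8750
Deviations: 10.1250, 8.1250, -17.8750, 7.1250, 7.1250, -18.8750, 0.1250, 4.1250
Σ_{t=1}^{6}(y_t−ȳ)(y_{t+2}−ȳ) = -461.9063
γ_2 = -461.9063 / 8 = -57.738

-57.738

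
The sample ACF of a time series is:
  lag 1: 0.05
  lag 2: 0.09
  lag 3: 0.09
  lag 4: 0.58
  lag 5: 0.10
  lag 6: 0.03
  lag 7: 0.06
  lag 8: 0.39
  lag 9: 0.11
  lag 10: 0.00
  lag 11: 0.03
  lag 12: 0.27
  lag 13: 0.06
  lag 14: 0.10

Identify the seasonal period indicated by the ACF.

The largest autocorrelation is r_4 = 0.58, with weaker echoes at lags 8 (0.39) and 12 (0.27); the remaining lags stay at or below 0.11.
The dominant spike at lag 4 indicates a seasonal period of 4.

4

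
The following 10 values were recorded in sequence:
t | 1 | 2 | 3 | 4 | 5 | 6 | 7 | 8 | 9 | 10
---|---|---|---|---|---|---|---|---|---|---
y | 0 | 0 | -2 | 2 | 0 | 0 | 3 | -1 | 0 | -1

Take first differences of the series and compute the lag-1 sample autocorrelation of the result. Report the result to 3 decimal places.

First differences Δy: 0, -2, 4, -2, 0, 3, -4, 1, -1
Mean of differences = -0.1111
Numerator Σ(Δy_t−Δȳ)(Δy_{t+1}−Δȳ) = -33.0123
Denominator Σ(Δy_t−Δȳ)² = 50.8889
r_1(Δy) = -33.0123 / 50.8889 = -0.649

-0.649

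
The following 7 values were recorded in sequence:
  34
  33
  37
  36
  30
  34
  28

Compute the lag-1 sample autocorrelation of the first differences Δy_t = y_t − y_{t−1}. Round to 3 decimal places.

First differences Δy: -1, 4, -1, -6, 4, -6
Mean of differences = -1.0000
Numerator Σ(Δy_t−Δȳ)(Δy_{t+1}−Δȳ) = -50.0000
Denominator Σ(Δy_t−Δȳ)² = 100.0000
r_1(Δy) = -50.0000 / 100.0000 = -0.500

-0.500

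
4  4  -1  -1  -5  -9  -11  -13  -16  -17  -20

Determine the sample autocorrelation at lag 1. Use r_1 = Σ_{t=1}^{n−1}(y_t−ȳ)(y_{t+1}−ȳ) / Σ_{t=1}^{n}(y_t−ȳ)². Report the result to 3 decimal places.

Mean ȳ = (4 + 4 − 1 − 1 − 5 − 9 − 11 − 13 − 16 − 17 − 20)/11 = -7.7273
Numerator Σ_{t=1}^{10}(y_t−ȳ)(y_{t+1}−ȳ) = 532.1074
Denominator Σ(y_t−ȳ)² = 718.1818
r_1 = 532.1074 / 718.1818 = 0.741

0.741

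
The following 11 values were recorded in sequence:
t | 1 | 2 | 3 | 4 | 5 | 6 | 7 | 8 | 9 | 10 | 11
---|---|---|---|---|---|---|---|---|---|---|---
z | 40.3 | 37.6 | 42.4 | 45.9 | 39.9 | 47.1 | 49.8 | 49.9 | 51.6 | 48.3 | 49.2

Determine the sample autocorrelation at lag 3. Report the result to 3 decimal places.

0.225

Mean z̄ = (40.3 + 37.6 + 42.4 + 45.9 + 39.9 + 47.1 + 49.8 + 49.9 + 51.6 + 48.3 + 49.2)/11 = 45.6364
Numerator Σ_{t=1}^{8}(z_t−z̄)(z_{t+3}−z̄) = 51.6088
Denominator Σ(z_t−z̄)² = 229.5255
r_3 = 51.6088 / 229.5255 = 0.225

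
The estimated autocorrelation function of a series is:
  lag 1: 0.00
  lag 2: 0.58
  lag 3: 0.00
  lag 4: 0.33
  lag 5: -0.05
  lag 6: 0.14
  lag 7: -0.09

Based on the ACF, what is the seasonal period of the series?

2

The largest autocorrelation is r_2 = 0.58, with a weaker echo at lag 4 (0.33); the remaining lags stay at or below 0.14.
The dominant spike at lag 2 indicates a seasonal period of 2.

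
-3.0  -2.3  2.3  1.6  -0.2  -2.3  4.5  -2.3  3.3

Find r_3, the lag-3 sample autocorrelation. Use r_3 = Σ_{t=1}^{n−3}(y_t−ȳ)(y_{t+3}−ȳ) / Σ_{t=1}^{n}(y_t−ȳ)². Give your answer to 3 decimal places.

Mean ȳ = (-3.0 − 2.3 + 2.3 + 1.6 − 0.2 − 2.3 + 4.5 − 2.3 + 3.3)/9 = 0.1778
Σ(y_t−ȳ)(y_{t+3}−ȳ) = (-4.5195) + (0.9360) + (-5.2584) + (6.1472) + (0.9360) + (-7.7362) = -9.4948
Denominator Σ(y_t−ȳ)² = 63.6156
r_3 = -9.4948 / 63.6156 = -0.149

-0.149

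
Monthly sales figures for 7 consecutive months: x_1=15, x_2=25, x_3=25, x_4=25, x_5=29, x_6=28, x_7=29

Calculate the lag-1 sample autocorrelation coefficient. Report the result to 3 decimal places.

Mean x̄ = (15 + 25 + 25 + 25 + 29 + 28 + 29)/7 = 25.1429
Deviations from mean: -10.1429, -0.1429, -0.1429, -0.1429, 3.8571, 2.8571, 3.8571
Σ(x_t−x̄)(x_{t+1}−x̄) = (1.4490) + (0.0204) + (0.0204) + (-0.5510) + (11.0204) + (11.0204) = 22.9796
Denominator Σ(x_t−x̄)² = 140.8571
r_1 = 22.9796 / 140.8571 = 0.163

0.163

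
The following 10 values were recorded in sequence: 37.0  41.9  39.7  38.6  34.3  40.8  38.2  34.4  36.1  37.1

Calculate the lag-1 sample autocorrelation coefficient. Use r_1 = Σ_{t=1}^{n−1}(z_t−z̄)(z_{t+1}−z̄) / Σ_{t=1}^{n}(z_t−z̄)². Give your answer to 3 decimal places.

-0.008

Mean z̄ = (37.0 + 41.9 + 39.7 + 38.6 + 34.3 + 40.8 + 38.2 + 34.4 + 36.1 + 37.1)/10 = 37.8100
Numerator Σ_{t=1}^{9}(z_t−z̄)(z_{t+1}−z̄) = -0.4761
Denominator Σ(z_t−z̄)² = 58.0490
r_1 = -0.4761 / 58.0490 = -0.008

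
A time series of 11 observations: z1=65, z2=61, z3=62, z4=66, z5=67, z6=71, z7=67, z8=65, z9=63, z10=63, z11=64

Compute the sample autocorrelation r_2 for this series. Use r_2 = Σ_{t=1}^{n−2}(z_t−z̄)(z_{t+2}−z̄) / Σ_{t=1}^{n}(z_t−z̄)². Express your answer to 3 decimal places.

-0.019

Mean z̄ = (65 + 61 + 62 + 66 + 67 + 71 + 67 + 65 + 63 + 63 + 64)/11 = 64.9091
Numerator Σ_{t=1}^{9}(z_t−z̄)(z_{t+2}−z̄) = -1.4711
Denominator Σ(z_t−z̄)² = 78.9091
r_2 = -1.4711 / 78.9091 = -0.019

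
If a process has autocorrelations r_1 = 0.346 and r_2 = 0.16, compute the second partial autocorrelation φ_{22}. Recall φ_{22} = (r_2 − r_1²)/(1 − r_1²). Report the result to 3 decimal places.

0.046

φ_{22} = (r_2 − r_1²) / (1 − r_1²)
r_1² = (0.346)² = 0.119716
Numerator = 0.16 − 0.1197 = 0.0403; denominator = 1 − 0.1197 = 0.8803
φ_{22} = 0.0403 / 0.8803 = 0.046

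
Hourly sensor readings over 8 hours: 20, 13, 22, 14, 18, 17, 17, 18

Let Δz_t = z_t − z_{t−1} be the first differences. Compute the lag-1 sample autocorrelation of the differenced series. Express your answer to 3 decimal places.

-0.804

First differences Δz: -7, 9, -8, 4, -1, 0, 1
Mean of differences = -0.2857
Numerator Σ(Δz_t−Δz̄)(Δz_{t+1}−Δz̄) = -169.9388
Denominator Σ(Δz_t−Δz̄)² = 211.4286
r_1(Δz) = -169.9388 / 211.4286 = -0.804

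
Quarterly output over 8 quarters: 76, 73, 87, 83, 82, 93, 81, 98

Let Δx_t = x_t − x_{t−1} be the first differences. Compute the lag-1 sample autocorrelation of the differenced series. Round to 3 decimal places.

First differences Δx: -3, 14, -4, -1, 11, -12, 17
Mean of differences = 3.1429
Numerator Σ(Δx_t−Δx̄)(Δx_{t+1}−Δx̄) = -476.0204
Denominator Σ(Δx_t−Δx̄)² = 706.8571
r_1(Δx) = -476.0204 / 706.8571 = -0.673

-0.673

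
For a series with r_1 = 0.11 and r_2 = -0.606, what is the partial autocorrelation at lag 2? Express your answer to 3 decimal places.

-0.626

φ_{22} = (r_2 − r_1²) / (1 − r_1²)
r_1² = (0.11)² = 0.0121
Numerator = -0.606 − 0.0121 = -0.6181; denominator = 1 − 0.0121 = 0.9879
φ_{22} = -0.6181 / 0.9879 = -0.626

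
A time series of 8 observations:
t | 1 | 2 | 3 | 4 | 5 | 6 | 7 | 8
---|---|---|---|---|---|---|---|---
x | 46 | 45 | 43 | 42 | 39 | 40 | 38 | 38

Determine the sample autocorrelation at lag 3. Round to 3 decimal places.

-0.030

Mean x̄ = (46 + 45 + 43 + 42 + 39 + 40 + 38 + 38)/8 = 41.3750
Σ(x_t−x̄)(x_{t+3}−x̄) = (2.8906) + (-8.6094) + (-2.2344) + (-2.1094) + (8.0156) = -2.0469
Denominator Σ(x_t−x̄)² = 67.8750
r_3 = -2.0469 / 67.8750 = -0.030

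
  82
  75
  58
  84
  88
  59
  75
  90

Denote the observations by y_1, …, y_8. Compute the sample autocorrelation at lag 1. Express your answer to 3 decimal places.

Mean ȳ = (82 + 75 + 58 + 84 + 88 + 59 + 75 + 90)/8 = 76.3750
Numerator Σ_{t=1}^{7}(y_t−ȳ)(y_{t+1}−ȳ) = -230.7656
Denominator Σ(y_t−ȳ)² = 1053.8750
r_1 = -230.7656 / 1053.8750 = -0.219

-0.219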